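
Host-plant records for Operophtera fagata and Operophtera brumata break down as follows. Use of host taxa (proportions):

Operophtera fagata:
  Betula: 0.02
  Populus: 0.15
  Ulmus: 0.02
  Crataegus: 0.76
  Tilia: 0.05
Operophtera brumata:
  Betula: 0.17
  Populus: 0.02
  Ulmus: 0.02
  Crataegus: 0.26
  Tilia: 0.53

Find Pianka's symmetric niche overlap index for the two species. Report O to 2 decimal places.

Σ p₁ᵢp₂ᵢ = 0.0034 + 0.0030 + 0.0004 + 0.1976 + 0.0265 = 0.2309
Σp_1ᵢ² = 0.02² + 0.15² + 0.02² + 0.76² + 0.05² = 0.0004 + 0.0225 + 0.0004 + 0.5776 + 0.0025 = 0.6034
Σp_2ᵢ² = 0.17² + 0.02² + 0.02² + 0.26² + 0.53² = 0.0289 + 0.0004 + 0.0004 + 0.0676 + 0.2809 = 0.3782
O = 0.2309 / √(0.6034 × 0.3782) = 0.2309 / 0.47771 = 0.4833

0.48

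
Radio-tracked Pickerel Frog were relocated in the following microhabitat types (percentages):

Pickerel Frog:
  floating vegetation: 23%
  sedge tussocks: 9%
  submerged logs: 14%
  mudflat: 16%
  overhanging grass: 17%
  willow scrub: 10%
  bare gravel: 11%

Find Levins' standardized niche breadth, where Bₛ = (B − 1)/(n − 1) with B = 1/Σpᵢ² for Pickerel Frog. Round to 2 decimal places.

Convert percentages to proportions (divide by 100).
Σpᵢ² = 0.23² + 0.09² + 0.14² + 0.16² + 0.17² + 0.10² + 0.11² = 0.0529 + 0.0081 + 0.0196 + 0.0256 + 0.0289 + 0.0100 + 0.0121 = 0.1572
B = 1 / 0.1572 = 6.3613
Bₛ = (B − 1)/(n − 1) = (6.3613 − 1)/(7 − 1) = 5.3613/6 = 0.8936

0.89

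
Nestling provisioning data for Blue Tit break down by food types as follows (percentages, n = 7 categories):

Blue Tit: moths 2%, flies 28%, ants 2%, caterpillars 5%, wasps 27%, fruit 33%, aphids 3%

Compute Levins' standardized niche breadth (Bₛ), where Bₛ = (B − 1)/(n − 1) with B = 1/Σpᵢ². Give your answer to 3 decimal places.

0.464

Convert percentages to proportions (divide by 100).
Σpᵢ² = 0.02² + 0.28² + 0.02² + 0.05² + 0.27² + 0.33² + 0.03² = 0.0004 + 0.0784 + 0.0004 + 0.0025 + 0.0729 + 0.1089 + 0.0009 = 0.2644
B = 1 / 0.2644 = 3.78215
Bₛ = (B − 1)/(n − 1) = (3.78215 − 1)/(7 − 1) = 2.78215/6 = 0.46369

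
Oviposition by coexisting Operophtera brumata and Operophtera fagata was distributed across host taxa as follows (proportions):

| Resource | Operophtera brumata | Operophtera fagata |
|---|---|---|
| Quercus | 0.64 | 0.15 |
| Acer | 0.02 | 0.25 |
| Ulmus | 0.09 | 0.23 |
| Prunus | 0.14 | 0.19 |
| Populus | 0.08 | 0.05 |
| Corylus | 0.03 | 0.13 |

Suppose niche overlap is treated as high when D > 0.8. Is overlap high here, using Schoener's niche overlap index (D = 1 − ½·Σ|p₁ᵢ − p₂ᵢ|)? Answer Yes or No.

No

Σ|p₁ᵢ − p₂ᵢ| = 0.49 + 0.23 + 0.14 + 0.05 + 0.03 + 0.10 = 1.04
D = 1 − ½ × 1.04 = 1 − 0.520 = 0.4800
D = 0.4800 < 0.8 → No.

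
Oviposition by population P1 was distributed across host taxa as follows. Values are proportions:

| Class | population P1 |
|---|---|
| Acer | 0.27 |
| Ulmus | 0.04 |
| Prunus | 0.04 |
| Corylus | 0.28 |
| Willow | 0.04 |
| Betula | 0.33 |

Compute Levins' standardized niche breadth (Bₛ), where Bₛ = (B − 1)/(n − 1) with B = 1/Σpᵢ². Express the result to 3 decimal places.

0.555

Σpᵢ² = 0.27² + 0.04² + 0.04² + 0.28² + 0.04² + 0.33² = 0.0729 + 0.0016 + 0.0016 + 0.0784 + 0.0016 + 0.1089 = 0.2650
B = 1 / 0.2650 = 3.77358
Bₛ = (B − 1)/(n − 1) = (3.77358 − 1)/(6 − 1) = 2.77358/5 = 0.55472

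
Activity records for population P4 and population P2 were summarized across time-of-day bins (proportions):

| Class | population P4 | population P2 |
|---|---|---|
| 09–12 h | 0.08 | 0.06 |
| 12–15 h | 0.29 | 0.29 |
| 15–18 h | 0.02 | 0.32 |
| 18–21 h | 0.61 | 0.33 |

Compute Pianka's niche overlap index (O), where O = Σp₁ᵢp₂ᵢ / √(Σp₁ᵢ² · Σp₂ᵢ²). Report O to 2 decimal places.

Σ p₁ᵢp₂ᵢ = 0.0048 + 0.0841 + 0.0064 + 0.2013 = 0.2966
Σp_1ᵢ² = 0.08² + 0.29² + 0.02² + 0.61² = 0.0064 + 0.0841 + 0.0004 + 0.3721 = 0.4630
Σp_2ᵢ² = 0.06² + 0.29² + 0.32² + 0.33² = 0.0036 + 0.0841 + 0.1024 + 0.1089 = 0.2990
O = 0.2966 / √(0.4630 × 0.2990) = 0.2966 / 0.37207 = 0.7972

0.80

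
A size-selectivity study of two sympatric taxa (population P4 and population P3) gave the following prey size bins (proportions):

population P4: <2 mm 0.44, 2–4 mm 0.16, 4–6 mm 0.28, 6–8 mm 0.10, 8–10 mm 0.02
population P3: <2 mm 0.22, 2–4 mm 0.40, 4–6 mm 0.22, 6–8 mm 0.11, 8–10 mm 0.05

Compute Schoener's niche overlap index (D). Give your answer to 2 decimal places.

Σ|p₁ᵢ − p₂ᵢ| = 0.22 + 0.24 + 0.06 + 0.01 + 0.03 = 0.56
D = 1 − ½ × 0.56 = 1 − 0.280 = 0.7200

0.72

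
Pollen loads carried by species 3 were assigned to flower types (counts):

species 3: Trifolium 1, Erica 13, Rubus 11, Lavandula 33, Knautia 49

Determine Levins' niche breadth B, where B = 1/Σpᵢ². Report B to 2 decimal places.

3.03

Proportions for species 3 (n=107): 1/107=0.0093, 13/107=0.1215, 11/107=0.1028, 33/107=0.3084, 49/107=0.4579
Σpᵢ² = 0.0093² + 0.1215² + 0.1028² + 0.3084² + 0.4579² = 0.000086 + 0.014762 + 0.010568 + 0.095111 + 0.209672 = 0.330199
B = 1 / 0.330199 = 3.0285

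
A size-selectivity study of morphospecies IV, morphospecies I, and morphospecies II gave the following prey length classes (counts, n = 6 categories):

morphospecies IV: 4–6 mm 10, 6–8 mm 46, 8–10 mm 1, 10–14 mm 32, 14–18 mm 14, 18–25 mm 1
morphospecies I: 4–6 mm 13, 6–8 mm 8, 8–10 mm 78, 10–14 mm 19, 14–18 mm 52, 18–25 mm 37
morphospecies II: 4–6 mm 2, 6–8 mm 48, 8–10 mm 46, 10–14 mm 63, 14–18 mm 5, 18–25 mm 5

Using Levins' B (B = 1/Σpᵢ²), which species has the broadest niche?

morphospecies I

Proportions for morphospecies IV (n=104): 10/104=0.0962, 46/104=0.4423, 1/104=0.0096, 32/104=0.3077, 14/104=0.1346, 1/104=0.0096
Proportions for morphospecies I (n=207): 13/207=0.0628, 8/207=0.0386, 78/207=0.3768, 19/207=0.0918, 52/207=0.2512, 37/207=0.1787
Proportions for morphospecies II (n=169): 2/169=0.0118, 48/169=0.2840, 46/169=0.2722, 63/169=0.3728, 5/169=0.0296, 5/169=0.0296
Σp_IVᵢ² = 0.0962² + 0.4423² + 0.0096² + 0.3077² + 0.1346² + 0.0096² = 0.009254 + 0.195629 + 0.000092 + 0.094679 + 0.018117 + 0.000092 = 0.317863
B_IV = 1 / 0.317863 = 3.1460
Σp_Iᵢ² = 0.0628² + 0.0386² + 0.3768² + 0.0918² + 0.2512² + 0.1787² = 0.003944 + 0.001490 + 0.141978 + 0.008427 + 0.063101 + 0.031934 = 0.250874
B_I = 1 / 0.250874 = 3.9861
Σp_IIᵢ² = 0.0118² + 0.2840² + 0.2722² + 0.3728² + 0.0296² + 0.0296² = 0.000139 + 0.080656 + 0.074093 + 0.138980 + 0.000876 + 0.000876 = 0.295620
B_II = 1 / 0.295620 = 3.3827
Highest B → broadest niche (most generalist): morphospecies I (B = 3.99).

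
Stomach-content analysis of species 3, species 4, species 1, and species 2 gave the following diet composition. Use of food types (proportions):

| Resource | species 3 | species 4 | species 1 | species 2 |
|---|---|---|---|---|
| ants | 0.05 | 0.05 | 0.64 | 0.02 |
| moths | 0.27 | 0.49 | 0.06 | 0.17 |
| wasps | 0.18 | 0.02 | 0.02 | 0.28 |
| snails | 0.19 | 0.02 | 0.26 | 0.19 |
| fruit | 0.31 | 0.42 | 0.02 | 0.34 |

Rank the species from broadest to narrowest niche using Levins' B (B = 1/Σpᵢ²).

Σp_3ᵢ² = 0.05² + 0.27² + 0.18² + 0.19² + 0.31² = 0.0025 + 0.0729 + 0.0324 + 0.0361 + 0.0961 = 0.2400
B_3 = 1 / 0.2400 = 4.1667
Σp_4ᵢ² = 0.05² + 0.49² + 0.02² + 0.02² + 0.42² = 0.0025 + 0.2401 + 0.0004 + 0.0004 + 0.1764 = 0.4198
B_4 = 1 / 0.4198 = 2.3821
Σp_1ᵢ² = 0.64² + 0.06² + 0.02² + 0.26² + 0.02² = 0.4096 + 0.0036 + 0.0004 + 0.0676 + 0.0004 = 0.4816
B_1 = 1 / 0.4816 = 2.0764
Σp_2ᵢ² = 0.02² + 0.17² + 0.28² + 0.19² + 0.34² = 0.0004 + 0.0289 + 0.0784 + 0.0361 + 0.1156 = 0.2594
B_2 = 1 / 0.2594 = 3.8551
Ranking by B (broadest → narrowest): species 3 (4.17) > species 2 (3.86) > species 4 (2.38) > species 1 (2.08)

species 3 > species 2 > species 4 > species 1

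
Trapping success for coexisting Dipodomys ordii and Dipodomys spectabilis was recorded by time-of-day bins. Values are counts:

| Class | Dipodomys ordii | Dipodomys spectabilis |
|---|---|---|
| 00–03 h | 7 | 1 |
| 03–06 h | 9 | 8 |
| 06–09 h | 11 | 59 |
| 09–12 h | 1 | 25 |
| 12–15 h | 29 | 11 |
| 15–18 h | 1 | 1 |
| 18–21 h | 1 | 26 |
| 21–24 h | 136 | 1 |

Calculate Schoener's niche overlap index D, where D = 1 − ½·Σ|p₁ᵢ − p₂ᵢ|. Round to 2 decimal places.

0.22

Proportions for Dipodomys ordii (n=195): 7/195=0.0359, 9/195=0.0462, 11/195=0.0564, 1/195=0.0051, 29/195=0.1487, 1/195=0.0051, 1/195=0.0051, 136/195=0.6974
Proportions for Dipodomys spectabilis (n=132): 1/132=0.0076, 8/132=0.0606, 59/132=0.4470, 25/132=0.1894, 11/132=0.0833, 1/132=0.0076, 26/132=0.1970, 1/132=0.0076
Σ|p₁ᵢ − p₂ᵢ| = 0.0283 + 0.0144 + 0.3906 + 0.1843 + 0.0654 + 0.0025 + 0.1919 + 0.6898 = 1.5672
D = 1 − ½ × 1.5672 = 1 − 0.78360 = 0.21640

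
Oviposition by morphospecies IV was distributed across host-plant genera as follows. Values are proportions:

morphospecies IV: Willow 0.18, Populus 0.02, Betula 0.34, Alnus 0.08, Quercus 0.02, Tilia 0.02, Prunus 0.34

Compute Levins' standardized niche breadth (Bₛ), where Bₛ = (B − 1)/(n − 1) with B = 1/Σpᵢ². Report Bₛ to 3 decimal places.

Σpᵢ² = 0.18² + 0.02² + 0.34² + 0.08² + 0.02² + 0.02² + 0.34² = 0.0324 + 0.0004 + 0.1156 + 0.0064 + 0.0004 + 0.0004 + 0.1156 = 0.2712
B = 1 / 0.2712 = 3.68732
Bₛ = (B − 1)/(n − 1) = (3.68732 − 1)/(7 − 1) = 2.68732/6 = 0.44789

0.448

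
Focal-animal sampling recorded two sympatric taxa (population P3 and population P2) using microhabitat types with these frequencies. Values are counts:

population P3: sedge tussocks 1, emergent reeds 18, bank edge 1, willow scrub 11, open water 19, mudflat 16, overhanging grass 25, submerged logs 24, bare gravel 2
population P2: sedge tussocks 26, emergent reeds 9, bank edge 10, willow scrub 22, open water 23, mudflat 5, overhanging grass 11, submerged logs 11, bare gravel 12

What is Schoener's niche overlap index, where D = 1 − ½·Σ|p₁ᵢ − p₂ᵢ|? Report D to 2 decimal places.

0.57

Proportions for population P3 (n=117): 1/117=0.0085, 18/117=0.1538, 1/117=0.0085, 11/117=0.0940, 19/117=0.1624, 16/117=0.1368, 25/117=0.2137, 24/117=0.2051, 2/117=0.0171
Proportions for population P2 (n=129): 26/129=0.2016, 9/129=0.0698, 10/129=0.0775, 22/129=0.1705, 23/129=0.1783, 5/129=0.0388, 11/129=0.0853, 11/129=0.0853, 12/129=0.0930
Σ|p₁ᵢ − p₂ᵢ| = 0.1931 + 0.0840 + 0.0690 + 0.0765 + 0.0159 + 0.0980 + 0.1284 + 0.1198 + 0.0759 = 0.8606
D = 1 − ½ × 0.8606 = 1 − 0.43030 = 0.56970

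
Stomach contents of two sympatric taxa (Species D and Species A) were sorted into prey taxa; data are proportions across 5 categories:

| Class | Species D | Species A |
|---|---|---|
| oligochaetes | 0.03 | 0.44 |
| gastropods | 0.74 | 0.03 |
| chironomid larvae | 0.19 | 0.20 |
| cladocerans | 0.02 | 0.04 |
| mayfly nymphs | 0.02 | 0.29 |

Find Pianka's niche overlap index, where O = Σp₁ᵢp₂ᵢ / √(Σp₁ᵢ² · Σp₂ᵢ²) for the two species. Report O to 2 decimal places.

Σ p₁ᵢp₂ᵢ = 0.0132 + 0.0222 + 0.0380 + 0.0008 + 0.0058 = 0.0800
Σp_1ᵢ² = 0.03² + 0.74² + 0.19² + 0.02² + 0.02² = 0.0009 + 0.5476 + 0.0361 + 0.0004 + 0.0004 = 0.5854
Σp_2ᵢ² = 0.44² + 0.03² + 0.20² + 0.04² + 0.29² = 0.1936 + 0.0009 + 0.0400 + 0.0016 + 0.0841 = 0.3202
O = 0.0800 / √(0.5854 × 0.3202) = 0.0800 / 0.43295 = 0.1848

0.18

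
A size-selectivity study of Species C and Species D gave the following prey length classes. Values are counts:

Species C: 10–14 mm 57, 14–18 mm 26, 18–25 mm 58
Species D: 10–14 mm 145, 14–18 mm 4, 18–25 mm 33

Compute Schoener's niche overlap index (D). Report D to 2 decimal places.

0.61

Proportions for Species C (n=141): 57/141=0.4043, 26/141=0.1844, 58/141=0.4113
Proportions for Species D (n=182): 145/182=0.7967, 4/182=0.0220, 33/182=0.1813
Σ|p₁ᵢ − p₂ᵢ| = 0.3924 + 0.1624 + 0.2300 = 0.7848
D = 1 − ½ × 0.7848 = 1 − 0.39240 = 0.60760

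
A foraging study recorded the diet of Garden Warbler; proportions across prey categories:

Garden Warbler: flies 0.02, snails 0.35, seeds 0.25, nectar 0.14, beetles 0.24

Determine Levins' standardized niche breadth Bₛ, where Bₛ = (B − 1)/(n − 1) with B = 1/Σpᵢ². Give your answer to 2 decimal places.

Σpᵢ² = 0.02² + 0.35² + 0.25² + 0.14² + 0.24² = 0.0004 + 0.1225 + 0.0625 + 0.0196 + 0.0576 = 0.2626
B = 1 / 0.2626 = 3.8081
Bₛ = (B − 1)/(n − 1) = (3.8081 − 1)/(5 − 1) = 2.8081/4 = 0.7020

0.70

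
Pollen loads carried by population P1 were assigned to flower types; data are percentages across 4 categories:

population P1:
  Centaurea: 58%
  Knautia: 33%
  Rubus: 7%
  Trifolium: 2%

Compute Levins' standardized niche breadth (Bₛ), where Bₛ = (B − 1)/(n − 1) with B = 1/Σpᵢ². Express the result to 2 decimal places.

0.41

Convert percentages to proportions (divide by 100).
Σpᵢ² = 0.58² + 0.33² + 0.07² + 0.02² = 0.3364 + 0.1089 + 0.0049 + 0.0004 = 0.4506
B = 1 / 0.4506 = 2.2193
Bₛ = (B − 1)/(n − 1) = (2.2193 − 1)/(4 − 1) = 1.2193/3 = 0.4064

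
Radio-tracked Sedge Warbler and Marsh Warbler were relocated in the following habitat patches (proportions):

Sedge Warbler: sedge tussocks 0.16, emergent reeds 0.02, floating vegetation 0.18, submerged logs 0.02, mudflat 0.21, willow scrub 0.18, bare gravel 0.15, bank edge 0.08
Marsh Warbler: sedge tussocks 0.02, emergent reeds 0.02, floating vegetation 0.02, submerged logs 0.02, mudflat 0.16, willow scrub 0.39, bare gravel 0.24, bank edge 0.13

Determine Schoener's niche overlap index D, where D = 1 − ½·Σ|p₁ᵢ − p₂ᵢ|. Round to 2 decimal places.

0.65

Σ|p₁ᵢ − p₂ᵢ| = 0.14 + 0.00 + 0.16 + 0.00 + 0.05 + 0.21 + 0.09 + 0.05 = 0.70
D = 1 − ½ × 0.70 = 1 − 0.350 = 0.6500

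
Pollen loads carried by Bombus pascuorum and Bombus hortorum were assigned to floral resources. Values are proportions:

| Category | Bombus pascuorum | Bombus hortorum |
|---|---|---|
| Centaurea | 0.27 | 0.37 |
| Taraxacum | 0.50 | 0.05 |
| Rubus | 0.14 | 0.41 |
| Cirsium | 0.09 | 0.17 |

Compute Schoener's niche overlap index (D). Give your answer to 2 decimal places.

Σ|p₁ᵢ − p₂ᵢ| = 0.10 + 0.45 + 0.27 + 0.08 = 0.90
D = 1 − ½ × 0.90 = 1 − 0.450 = 0.5500

0.55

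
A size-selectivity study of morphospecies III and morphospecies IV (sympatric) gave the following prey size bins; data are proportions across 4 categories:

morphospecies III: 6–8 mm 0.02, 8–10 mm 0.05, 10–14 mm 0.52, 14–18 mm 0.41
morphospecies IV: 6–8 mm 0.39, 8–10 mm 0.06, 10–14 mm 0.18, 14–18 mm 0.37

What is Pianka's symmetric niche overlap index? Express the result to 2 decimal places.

0.68

Σ p₁ᵢp₂ᵢ = 0.0078 + 0.0030 + 0.0936 + 0.1517 = 0.2561
Σp_1ᵢ² = 0.02² + 0.05² + 0.52² + 0.41² = 0.0004 + 0.0025 + 0.2704 + 0.1681 = 0.4414
Σp_2ᵢ² = 0.39² + 0.06² + 0.18² + 0.37² = 0.1521 + 0.0036 + 0.0324 + 0.1369 = 0.3250
O = 0.2561 / √(0.4414 × 0.3250) = 0.2561 / 0.37875 = 0.6762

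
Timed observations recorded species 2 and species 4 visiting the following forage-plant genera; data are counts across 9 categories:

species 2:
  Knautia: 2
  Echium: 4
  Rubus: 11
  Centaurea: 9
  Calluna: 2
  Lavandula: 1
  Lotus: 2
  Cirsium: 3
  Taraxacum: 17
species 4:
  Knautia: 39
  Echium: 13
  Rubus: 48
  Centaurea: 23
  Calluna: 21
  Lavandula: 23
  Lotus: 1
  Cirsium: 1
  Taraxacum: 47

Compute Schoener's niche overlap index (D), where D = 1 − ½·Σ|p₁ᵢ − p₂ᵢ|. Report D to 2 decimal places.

0.71

Proportions for species 2 (n=51): 2/51=0.0392, 4/51=0.0784, 11/51=0.2157, 9/51=0.1765, 2/51=0.0392, 1/51=0.0196, 2/51=0.0392, 3/51=0.0588, 17/51=0.3333
Proportions for species 4 (n=216): 39/216=0.1806, 13/216=0.0602, 48/216=0.2222, 23/216=0.1065, 21/216=0.0972, 23/216=0.1065, 1/216=0.0046, 1/216=0.0046, 47/216=0.2176
Σ|p₁ᵢ − p₂ᵢ| = 0.1414 + 0.0182 + 0.0065 + 0.0700 + 0.0580 + 0.0869 + 0.0346 + 0.0542 + 0.1157 = 0.5855
D = 1 − ½ × 0.5855 = 1 − 0.29275 = 0.70725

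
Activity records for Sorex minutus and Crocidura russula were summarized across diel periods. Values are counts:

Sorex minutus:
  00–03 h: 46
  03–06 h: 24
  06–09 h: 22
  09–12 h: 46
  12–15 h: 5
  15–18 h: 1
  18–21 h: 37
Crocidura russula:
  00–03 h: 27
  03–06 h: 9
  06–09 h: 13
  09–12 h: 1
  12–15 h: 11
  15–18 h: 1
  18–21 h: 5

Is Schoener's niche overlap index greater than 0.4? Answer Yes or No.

Yes

Proportions for Sorex minutus (n=181): 46/181=0.2541, 24/181=0.1326, 22/181=0.1215, 46/181=0.2541, 5/181=0.0276, 1/181=0.0055, 37/181=0.2044
Proportions for Crocidura russula (n=67): 27/67=0.4030, 9/67=0.1343, 13/67=0.1940, 1/67=0.0149, 11/67=0.1642, 1/67=0.0149, 5/67=0.0746
Σ|p₁ᵢ − p₂ᵢ| = 0.1489 + 0.0017 + 0.0725 + 0.2392 + 0.1366 + 0.0094 + 0.1298 = 0.7381
D = 1 − ½ × 0.7381 = 1 − 0.36905 = 0.63095
D = 0.63095 > 0.4 → Yes.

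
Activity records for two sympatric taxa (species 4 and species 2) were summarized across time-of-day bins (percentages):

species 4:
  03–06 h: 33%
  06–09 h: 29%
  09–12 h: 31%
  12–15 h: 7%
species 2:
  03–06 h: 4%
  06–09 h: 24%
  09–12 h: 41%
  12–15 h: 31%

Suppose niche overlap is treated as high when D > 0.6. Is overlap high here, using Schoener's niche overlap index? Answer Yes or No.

Yes

Convert percentages to proportions (divide by 100).
Σ|p₁ᵢ − p₂ᵢ| = 0.29 + 0.05 + 0.10 + 0.24 = 0.68
D = 1 − ½ × 0.68 = 1 − 0.340 = 0.6600
D = 0.6600 > 0.6 → Yes.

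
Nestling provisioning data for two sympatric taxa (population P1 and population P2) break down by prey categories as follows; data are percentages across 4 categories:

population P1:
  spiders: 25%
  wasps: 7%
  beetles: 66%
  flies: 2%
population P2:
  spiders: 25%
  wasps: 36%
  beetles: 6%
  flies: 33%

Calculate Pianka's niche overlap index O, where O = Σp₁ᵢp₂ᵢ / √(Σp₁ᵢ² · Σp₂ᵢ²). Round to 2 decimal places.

Convert percentages to proportions (divide by 100).
Σ p₁ᵢp₂ᵢ = 0.0625 + 0.0252 + 0.0396 + 0.0066 = 0.1339
Σp_1ᵢ² = 0.25² + 0.07² + 0.66² + 0.02² = 0.0625 + 0.0049 + 0.4356 + 0.0004 = 0.5034
Σp_2ᵢ² = 0.25² + 0.36² + 0.06² + 0.33² = 0.0625 + 0.1296 + 0.0036 + 0.1089 = 0.3046
O = 0.1339 / √(0.5034 × 0.3046) = 0.1339 / 0.39158 = 0.3419

0.34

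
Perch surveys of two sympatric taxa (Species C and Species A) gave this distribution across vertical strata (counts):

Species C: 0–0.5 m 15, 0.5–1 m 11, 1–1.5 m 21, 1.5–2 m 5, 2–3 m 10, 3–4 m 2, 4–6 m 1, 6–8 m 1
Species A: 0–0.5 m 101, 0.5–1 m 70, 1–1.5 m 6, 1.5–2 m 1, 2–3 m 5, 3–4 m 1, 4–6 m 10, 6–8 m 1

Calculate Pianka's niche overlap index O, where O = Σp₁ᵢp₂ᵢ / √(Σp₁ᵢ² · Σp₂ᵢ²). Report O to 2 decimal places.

Proportions for Species C (n=66): 15/66=0.2273, 11/66=0.1667, 21/66=0.3182, 5/66=0.0758, 10/66=0.1515, 2/66=0.0303, 1/66=0.0152, 1/66=0.0152
Proportions for Species A (n=195): 101/195=0.5179, 70/195=0.3590, 6/195=0.0308, 1/195=0.0051, 5/195=0.0256, 1/195=0.0051, 10/195=0.0513, 1/195=0.0051
Σ p₁ᵢp₂ᵢ = 0.117719 + 0.059845 + 0.009801 + 0.000387 + 0.003878 + 0.000155 + 0.000780 + 0.000078 = 0.192643
Σp_1ᵢ² = 0.2273² + 0.1667² + 0.3182² + 0.0758² + 0.1515² + 0.0303² + 0.0152² + 0.0152² = 0.051665 + 0.027789 + 0.101251 + 0.005746 + 0.022952 + 0.000918 + 0.000231 + 0.000231 = 0.210783
Σp_2ᵢ² = 0.5179² + 0.3590² + 0.0308² + 0.0051² + 0.0256² + 0.0051² + 0.0513² + 0.0051² = 0.268220 + 0.128881 + 0.000949 + 0.000026 + 0.000655 + 0.000026 + 0.002632 + 0.000026 = 0.401415
O = 0.192643 / √(0.210783 × 0.401415) = 0.192643 / 0.2908805 = 0.6623

0.66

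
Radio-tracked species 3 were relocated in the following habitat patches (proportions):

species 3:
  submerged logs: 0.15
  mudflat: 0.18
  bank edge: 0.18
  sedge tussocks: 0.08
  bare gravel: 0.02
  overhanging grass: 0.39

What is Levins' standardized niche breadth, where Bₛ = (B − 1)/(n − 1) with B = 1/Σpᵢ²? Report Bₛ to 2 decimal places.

Σpᵢ² = 0.15² + 0.18² + 0.18² + 0.08² + 0.02² + 0.39² = 0.0225 + 0.0324 + 0.0324 + 0.0064 + 0.0004 + 0.1521 = 0.2462
B = 1 / 0.2462 = 4.0617
Bₛ = (B − 1)/(n − 1) = (4.0617 − 1)/(6 − 1) = 3.0617/5 = 0.6123

0.61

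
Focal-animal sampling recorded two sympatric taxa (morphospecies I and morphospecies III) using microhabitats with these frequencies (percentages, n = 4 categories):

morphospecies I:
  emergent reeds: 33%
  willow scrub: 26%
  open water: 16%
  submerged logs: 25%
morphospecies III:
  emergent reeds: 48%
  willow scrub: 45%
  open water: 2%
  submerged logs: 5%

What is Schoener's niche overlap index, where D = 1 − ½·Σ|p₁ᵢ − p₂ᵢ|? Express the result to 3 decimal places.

0.660

Convert percentages to proportions (divide by 100).
Σ|p₁ᵢ − p₂ᵢ| = 0.15 + 0.19 + 0.14 + 0.20 = 0.68
D = 1 − ½ × 0.68 = 1 − 0.340 = 0.66000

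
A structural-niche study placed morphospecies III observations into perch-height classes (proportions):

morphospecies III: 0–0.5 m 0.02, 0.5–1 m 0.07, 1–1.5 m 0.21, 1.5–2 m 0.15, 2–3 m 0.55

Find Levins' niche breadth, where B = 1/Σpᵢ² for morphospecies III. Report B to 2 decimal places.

Σpᵢ² = 0.02² + 0.07² + 0.21² + 0.15² + 0.55² = 0.0004 + 0.0049 + 0.0441 + 0.0225 + 0.3025 = 0.3744
B = 1 / 0.3744 = 2.6709

2.67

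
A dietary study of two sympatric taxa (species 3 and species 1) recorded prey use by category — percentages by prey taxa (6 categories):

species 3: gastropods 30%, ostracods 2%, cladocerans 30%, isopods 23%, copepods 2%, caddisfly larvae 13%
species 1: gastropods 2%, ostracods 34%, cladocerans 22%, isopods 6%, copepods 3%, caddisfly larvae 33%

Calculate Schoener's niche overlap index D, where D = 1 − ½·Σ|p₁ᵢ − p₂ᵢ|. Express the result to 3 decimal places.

Convert percentages to proportions (divide by 100).
Σ|p₁ᵢ − p₂ᵢ| = 0.28 + 0.32 + 0.08 + 0.17 + 0.01 + 0.20 = 1.06
D = 1 − ½ × 1.06 = 1 − 0.530 = 0.47000

0.470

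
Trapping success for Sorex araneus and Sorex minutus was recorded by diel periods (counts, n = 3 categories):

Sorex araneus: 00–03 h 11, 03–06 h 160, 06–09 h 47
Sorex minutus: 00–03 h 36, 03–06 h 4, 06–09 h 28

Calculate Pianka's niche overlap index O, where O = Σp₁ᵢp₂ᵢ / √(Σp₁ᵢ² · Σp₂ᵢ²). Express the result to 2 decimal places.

0.31

Proportions for Sorex araneus (n=218): 11/218=0.0505, 160/218=0.7339, 47/218=0.2156
Proportions for Sorex minutus (n=68): 36/68=0.5294, 4/68=0.0588, 28/68=0.4118
Σ p₁ᵢp₂ᵢ = 0.026735 + 0.043153 + 0.088784 = 0.158672
Σp_1ᵢ² = 0.0505² + 0.7339² + 0.2156² = 0.002550 + 0.538609 + 0.046483 = 0.587642
Σp_2ᵢ² = 0.5294² + 0.0588² + 0.4118² = 0.280264 + 0.003457 + 0.169579 = 0.453300
O = 0.158672 / √(0.587642 × 0.453300) = 0.158672 / 0.5161183 = 0.3074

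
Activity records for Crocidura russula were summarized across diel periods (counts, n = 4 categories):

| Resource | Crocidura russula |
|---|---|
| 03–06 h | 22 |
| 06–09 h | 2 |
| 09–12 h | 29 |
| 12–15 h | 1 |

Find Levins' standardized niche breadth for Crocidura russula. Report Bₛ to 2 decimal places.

Proportions for Crocidura russula (n=54): 22/54=0.4074, 2/54=0.0370, 29/54=0.5370, 1/54=0.0185
Σpᵢ² = 0.4074² + 0.0370² + 0.5370² + 0.0185² = 0.165975 + 0.001369 + 0.288369 + 0.000342 = 0.456055
B = 1 / 0.456055 = 2.1927
Bₛ = (B − 1)/(n − 1) = (2.1927 − 1)/(4 − 1) = 1.1927/3 = 0.3976

0.40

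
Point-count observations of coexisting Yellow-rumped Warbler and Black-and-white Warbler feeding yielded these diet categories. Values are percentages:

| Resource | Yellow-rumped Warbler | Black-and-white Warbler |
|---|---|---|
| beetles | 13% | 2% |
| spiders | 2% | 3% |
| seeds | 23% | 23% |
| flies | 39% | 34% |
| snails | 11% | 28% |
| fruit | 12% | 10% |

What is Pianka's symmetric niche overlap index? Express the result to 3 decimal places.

0.913

Convert percentages to proportions (divide by 100).
Σ p₁ᵢp₂ᵢ = 0.0026 + 0.0006 + 0.0529 + 0.1326 + 0.0308 + 0.0120 = 0.2315
Σp_1ᵢ² = 0.13² + 0.02² + 0.23² + 0.39² + 0.11² + 0.12² = 0.0169 + 0.0004 + 0.0529 + 0.1521 + 0.0121 + 0.0144 = 0.2488
Σp_2ᵢ² = 0.02² + 0.03² + 0.23² + 0.34² + 0.28² + 0.10² = 0.0004 + 0.0009 + 0.0529 + 0.1156 + 0.0784 + 0.0100 = 0.2582
O = 0.2315 / √(0.2488 × 0.2582) = 0.2315 / 0.253456 = 0.91337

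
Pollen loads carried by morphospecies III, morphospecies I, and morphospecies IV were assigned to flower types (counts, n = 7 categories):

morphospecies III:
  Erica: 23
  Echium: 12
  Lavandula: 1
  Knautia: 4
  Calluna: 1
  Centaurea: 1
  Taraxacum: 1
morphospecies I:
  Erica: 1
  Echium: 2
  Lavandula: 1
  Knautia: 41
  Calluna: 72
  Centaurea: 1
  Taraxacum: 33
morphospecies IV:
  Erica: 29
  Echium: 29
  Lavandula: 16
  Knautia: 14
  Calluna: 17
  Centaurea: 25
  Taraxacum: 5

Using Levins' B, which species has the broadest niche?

Proportions for morphospecies III (n=43): 23/43=0.5349, 12/43=0.2791, 1/43=0.0233, 4/43=0.0930, 1/43=0.0233, 1/43=0.0233, 1/43=0.0233
Proportions for morphospecies I (n=151): 1/151=0.0066, 2/151=0.0132, 1/151=0.0066, 41/151=0.2715, 72/151=0.4768, 1/151=0.0066, 33/151=0.2185
Proportions for morphospecies IV (n=135): 29/135=0.2148, 29/135=0.2148, 16/135=0.1185, 14/135=0.1037, 17/135=0.1259, 25/135=0.1852, 5/135=0.0370
Σp_IIIᵢ² = 0.5349² + 0.2791² + 0.0233² + 0.0930² + 0.0233² + 0.0233² + 0.0233² = 0.286118 + 0.077897 + 0.000543 + 0.008649 + 0.000543 + 0.000543 + 0.000543 = 0.374836
B_III = 1 / 0.374836 = 2.6678
Σp_Iᵢ² = 0.0066² + 0.0132² + 0.0066² + 0.2715² + 0.4768² + 0.0066² + 0.2185² = 0.000044 + 0.000174 + 0.000044 + 0.073712 + 0.227338 + 0.000044 + 0.047742 = 0.349098
B_I = 1 / 0.349098 = 2.8645
Σp_IVᵢ² = 0.2148² + 0.2148² + 0.1185² + 0.1037² + 0.1259² + 0.1852² + 0.0370² = 0.046139 + 0.046139 + 0.014042 + 0.010754 + 0.015851 + 0.034299 + 0.001369 = 0.168593
B_IV = 1 / 0.168593 = 5.9314
Highest B → broadest niche (most generalist): morphospecies IV (B = 5.93).

morphospecies IV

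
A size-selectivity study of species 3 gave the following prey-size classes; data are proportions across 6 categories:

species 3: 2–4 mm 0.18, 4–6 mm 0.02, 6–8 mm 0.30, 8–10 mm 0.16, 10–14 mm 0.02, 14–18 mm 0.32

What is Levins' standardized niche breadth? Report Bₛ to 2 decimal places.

Σpᵢ² = 0.18² + 0.02² + 0.30² + 0.16² + 0.02² + 0.32² = 0.0324 + 0.0004 + 0.0900 + 0.0256 + 0.0004 + 0.1024 = 0.2512
B = 1 / 0.2512 = 3.9809
Bₛ = (B − 1)/(n − 1) = (3.9809 − 1)/(6 − 1) = 2.9809/5 = 0.5962

0.60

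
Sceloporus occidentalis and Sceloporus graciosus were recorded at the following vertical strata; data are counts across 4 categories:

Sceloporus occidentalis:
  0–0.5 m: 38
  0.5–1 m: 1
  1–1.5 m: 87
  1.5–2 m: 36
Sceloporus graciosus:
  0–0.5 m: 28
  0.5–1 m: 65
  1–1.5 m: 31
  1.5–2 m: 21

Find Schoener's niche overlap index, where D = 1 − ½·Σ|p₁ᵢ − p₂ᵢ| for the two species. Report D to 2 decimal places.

0.56

Proportions for Sceloporus occidentalis (n=162): 38/162=0.2346, 1/162=0.0062, 87/162=0.5370, 36/162=0.2222
Proportions for Sceloporus graciosus (n=145): 28/145=0.1931, 65/145=0.4483, 31/145=0.2138, 21/145=0.1448
Σ|p₁ᵢ − p₂ᵢ| = 0.0415 + 0.4421 + 0.3232 + 0.0774 = 0.8842
D = 1 − ½ × 0.8842 = 1 − 0.44210 = 0.55790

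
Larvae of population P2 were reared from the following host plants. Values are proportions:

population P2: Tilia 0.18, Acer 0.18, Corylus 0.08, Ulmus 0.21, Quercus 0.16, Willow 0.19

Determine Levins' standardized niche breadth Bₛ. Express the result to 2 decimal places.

0.93

Σpᵢ² = 0.18² + 0.18² + 0.08² + 0.21² + 0.16² + 0.19² = 0.0324 + 0.0324 + 0.0064 + 0.0441 + 0.0256 + 0.0361 = 0.1770
B = 1 / 0.1770 = 5.6497
Bₛ = (B − 1)/(n − 1) = (5.6497 − 1)/(6 − 1) = 4.6497/5 = 0.9299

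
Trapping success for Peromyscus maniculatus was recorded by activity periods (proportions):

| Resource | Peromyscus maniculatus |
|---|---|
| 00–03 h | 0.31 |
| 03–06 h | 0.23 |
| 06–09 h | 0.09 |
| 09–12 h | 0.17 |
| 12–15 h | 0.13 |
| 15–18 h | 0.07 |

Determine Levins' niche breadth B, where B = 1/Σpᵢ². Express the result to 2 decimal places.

4.81

Σpᵢ² = 0.31² + 0.23² + 0.09² + 0.17² + 0.13² + 0.07² = 0.0961 + 0.0529 + 0.0081 + 0.0289 + 0.0169 + 0.0049 = 0.2078
B = 1 / 0.2078 = 4.8123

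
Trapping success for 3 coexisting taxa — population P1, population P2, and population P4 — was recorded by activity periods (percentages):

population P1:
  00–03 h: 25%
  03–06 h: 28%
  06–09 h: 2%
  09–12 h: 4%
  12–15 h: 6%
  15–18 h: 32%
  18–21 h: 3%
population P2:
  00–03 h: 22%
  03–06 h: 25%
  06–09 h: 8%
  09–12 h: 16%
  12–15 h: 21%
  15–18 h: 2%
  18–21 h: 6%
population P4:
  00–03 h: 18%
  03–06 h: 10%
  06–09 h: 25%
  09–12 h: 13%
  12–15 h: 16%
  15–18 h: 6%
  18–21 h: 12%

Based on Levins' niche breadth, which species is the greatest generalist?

population P4

Convert percentages to proportions (divide by 100).
Σp_P1ᵢ² = 0.25² + 0.28² + 0.02² + 0.04² + 0.06² + 0.32² + 0.03² = 0.0625 + 0.0784 + 0.0004 + 0.0016 + 0.0036 + 0.1024 + 0.0009 = 0.2498
B_P1 = 1 / 0.2498 = 4.0032
Σp_P2ᵢ² = 0.22² + 0.25² + 0.08² + 0.16² + 0.21² + 0.02² + 0.06² = 0.0484 + 0.0625 + 0.0064 + 0.0256 + 0.0441 + 0.0004 + 0.0036 = 0.1910
B_P2 = 1 / 0.1910 = 5.2356
Σp_P4ᵢ² = 0.18² + 0.10² + 0.25² + 0.13² + 0.16² + 0.06² + 0.12² = 0.0324 + 0.0100 + 0.0625 + 0.0169 + 0.0256 + 0.0036 + 0.0144 = 0.1654
B_P4 = 1 / 0.1654 = 6.0459
Highest B → broadest niche (most generalist): population P4 (B = 6.05).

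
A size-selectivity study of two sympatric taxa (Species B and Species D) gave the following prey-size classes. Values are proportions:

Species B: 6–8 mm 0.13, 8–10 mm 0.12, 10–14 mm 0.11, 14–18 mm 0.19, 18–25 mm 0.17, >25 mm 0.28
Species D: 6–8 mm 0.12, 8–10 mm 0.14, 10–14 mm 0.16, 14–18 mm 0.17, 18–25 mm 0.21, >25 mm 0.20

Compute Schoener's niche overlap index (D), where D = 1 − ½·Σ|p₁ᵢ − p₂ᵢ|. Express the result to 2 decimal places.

0.89

Σ|p₁ᵢ − p₂ᵢ| = 0.01 + 0.02 + 0.05 + 0.02 + 0.04 + 0.08 = 0.22
D = 1 − ½ × 0.22 = 1 − 0.110 = 0.8900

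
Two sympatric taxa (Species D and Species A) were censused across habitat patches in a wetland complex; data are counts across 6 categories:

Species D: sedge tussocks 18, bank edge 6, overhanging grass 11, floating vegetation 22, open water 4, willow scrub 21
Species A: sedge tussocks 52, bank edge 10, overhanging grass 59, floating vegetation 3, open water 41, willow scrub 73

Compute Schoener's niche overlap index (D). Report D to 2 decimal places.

Proportions for Species D (n=82): 18/82=0.2195, 6/82=0.0732, 11/82=0.1341, 22/82=0.2683, 4/82=0.0488, 21/82=0.2561
Proportions for Species A (n=238): 52/238=0.2185, 10/238=0.0420, 59/238=0.2479, 3/238=0.0126, 41/238=0.1723, 73/238=0.3067
Σ|p₁ᵢ − p₂ᵢ| = 0.0010 + 0.0312 + 0.1138 + 0.2557 + 0.1235 + 0.0506 = 0.5758
D = 1 − ½ × 0.5758 = 1 − 0.28790 = 0.71210

0.71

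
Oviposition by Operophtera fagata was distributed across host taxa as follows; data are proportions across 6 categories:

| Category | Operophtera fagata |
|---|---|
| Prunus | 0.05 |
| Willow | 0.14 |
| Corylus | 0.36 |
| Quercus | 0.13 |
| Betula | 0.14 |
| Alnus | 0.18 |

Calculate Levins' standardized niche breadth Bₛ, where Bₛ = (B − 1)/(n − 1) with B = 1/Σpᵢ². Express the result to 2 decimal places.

Σpᵢ² = 0.05² + 0.14² + 0.36² + 0.13² + 0.14² + 0.18² = 0.0025 + 0.0196 + 0.1296 + 0.0169 + 0.0196 + 0.0324 = 0.2206
B = 1 / 0.2206 = 4.5331
Bₛ = (B − 1)/(n − 1) = (4.5331 − 1)/(6 − 1) = 3.5331/5 = 0.7066

0.71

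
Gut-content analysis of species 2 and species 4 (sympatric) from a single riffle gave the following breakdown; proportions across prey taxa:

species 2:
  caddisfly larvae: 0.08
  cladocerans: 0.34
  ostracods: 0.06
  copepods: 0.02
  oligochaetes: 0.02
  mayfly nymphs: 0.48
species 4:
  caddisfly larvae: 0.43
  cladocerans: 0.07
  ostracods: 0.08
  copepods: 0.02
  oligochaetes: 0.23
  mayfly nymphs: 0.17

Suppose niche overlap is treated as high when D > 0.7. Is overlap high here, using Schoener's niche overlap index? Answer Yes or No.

No

Σ|p₁ᵢ − p₂ᵢ| = 0.35 + 0.27 + 0.02 + 0.00 + 0.21 + 0.31 = 1.16
D = 1 − ½ × 1.16 = 1 − 0.580 = 0.4200
D = 0.4200 < 0.7 → No.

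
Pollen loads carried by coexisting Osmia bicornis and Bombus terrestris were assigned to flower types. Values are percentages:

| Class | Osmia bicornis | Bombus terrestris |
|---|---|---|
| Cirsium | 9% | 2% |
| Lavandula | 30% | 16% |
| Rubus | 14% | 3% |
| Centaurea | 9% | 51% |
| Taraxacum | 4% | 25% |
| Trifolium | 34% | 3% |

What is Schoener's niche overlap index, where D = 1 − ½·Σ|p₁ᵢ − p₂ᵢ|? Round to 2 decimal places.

0.37

Convert percentages to proportions (divide by 100).
Σ|p₁ᵢ − p₂ᵢ| = 0.07 + 0.14 + 0.11 + 0.42 + 0.21 + 0.31 = 1.26
D = 1 − ½ × 1.26 = 1 − 0.630 = 0.3700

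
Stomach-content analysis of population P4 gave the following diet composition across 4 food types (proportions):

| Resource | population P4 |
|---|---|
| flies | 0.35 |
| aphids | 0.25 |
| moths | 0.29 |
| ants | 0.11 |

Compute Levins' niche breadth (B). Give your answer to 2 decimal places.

Σpᵢ² = 0.35² + 0.25² + 0.29² + 0.11² = 0.1225 + 0.0625 + 0.0841 + 0.0121 = 0.2812
B = 1 / 0.2812 = 3.5562

3.56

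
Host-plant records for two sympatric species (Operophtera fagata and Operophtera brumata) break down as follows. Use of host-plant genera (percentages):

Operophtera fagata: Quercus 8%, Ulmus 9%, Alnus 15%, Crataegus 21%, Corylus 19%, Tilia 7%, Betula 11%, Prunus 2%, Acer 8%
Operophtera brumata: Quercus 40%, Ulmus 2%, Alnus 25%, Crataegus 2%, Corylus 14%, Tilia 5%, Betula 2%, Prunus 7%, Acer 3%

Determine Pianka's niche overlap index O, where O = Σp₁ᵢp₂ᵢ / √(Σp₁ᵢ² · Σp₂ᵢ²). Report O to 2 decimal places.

0.59

Convert percentages to proportions (divide by 100).
Σ p₁ᵢp₂ᵢ = 0.0320 + 0.0018 + 0.0375 + 0.0042 + 0.0266 + 0.0035 + 0.0022 + 0.0014 + 0.0024 = 0.1116
Σp_1ᵢ² = 0.08² + 0.09² + 0.15² + 0.21² + 0.19² + 0.07² + 0.11² + 0.02² + 0.08² = 0.0064 + 0.0081 + 0.0225 + 0.0441 + 0.0361 + 0.0049 + 0.0121 + 0.0004 + 0.0064 = 0.1410
Σp_2ᵢ² = 0.40² + 0.02² + 0.25² + 0.02² + 0.14² + 0.05² + 0.02² + 0.07² + 0.03² = 0.1600 + 0.0004 + 0.0625 + 0.0004 + 0.0196 + 0.0025 + 0.0004 + 0.0049 + 0.0009 = 0.2516
O = 0.1116 / √(0.1410 × 0.2516) = 0.1116 / 0.18835 = 0.5925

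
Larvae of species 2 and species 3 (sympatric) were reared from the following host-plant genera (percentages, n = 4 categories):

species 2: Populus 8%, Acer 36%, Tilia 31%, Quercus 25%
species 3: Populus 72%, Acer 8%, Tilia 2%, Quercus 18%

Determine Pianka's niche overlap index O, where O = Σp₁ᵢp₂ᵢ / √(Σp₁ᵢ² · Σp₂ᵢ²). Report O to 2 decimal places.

Convert percentages to proportions (divide by 100).
Σ p₁ᵢp₂ᵢ = 0.0576 + 0.0288 + 0.0062 + 0.0450 = 0.1376
Σp_1ᵢ² = 0.08² + 0.36² + 0.31² + 0.25² = 0.0064 + 0.1296 + 0.0961 + 0.0625 = 0.2946
Σp_2ᵢ² = 0.72² + 0.08² + 0.02² + 0.18² = 0.5184 + 0.0064 + 0.0004 + 0.0324 = 0.5576
O = 0.1376 / √(0.2946 × 0.5576) = 0.1376 / 0.40530 = 0.3395

0.34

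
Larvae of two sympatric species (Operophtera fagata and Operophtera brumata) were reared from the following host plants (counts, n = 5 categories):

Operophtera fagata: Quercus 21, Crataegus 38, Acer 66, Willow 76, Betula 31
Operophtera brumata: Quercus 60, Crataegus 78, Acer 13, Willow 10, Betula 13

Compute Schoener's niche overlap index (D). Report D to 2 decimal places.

Proportions for Operophtera fagata (n=232): 21/232=0.0905, 38/232=0.1638, 66/232=0.2845, 76/232=0.3276, 31/232=0.1336
Proportions for Operophtera brumata (n=174): 60/174=0.3448, 78/174=0.4483, 13/174=0.0747, 10/174=0.0575, 13/174=0.0747
Σ|p₁ᵢ − p₂ᵢ| = 0.2543 + 0.2845 + 0.2098 + 0.2701 + 0.0589 = 1.0776
D = 1 − ½ × 1.0776 = 1 − 0.53880 = 0.46120

0.46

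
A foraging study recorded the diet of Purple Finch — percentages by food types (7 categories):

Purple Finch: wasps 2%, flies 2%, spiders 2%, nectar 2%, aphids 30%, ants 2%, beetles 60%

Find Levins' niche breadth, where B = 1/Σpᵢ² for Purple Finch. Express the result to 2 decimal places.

2.21

Convert percentages to proportions (divide by 100).
Σpᵢ² = 0.02² + 0.02² + 0.02² + 0.02² + 0.30² + 0.02² + 0.60² = 0.0004 + 0.0004 + 0.0004 + 0.0004 + 0.0900 + 0.0004 + 0.3600 = 0.4520
B = 1 / 0.4520 = 2.2124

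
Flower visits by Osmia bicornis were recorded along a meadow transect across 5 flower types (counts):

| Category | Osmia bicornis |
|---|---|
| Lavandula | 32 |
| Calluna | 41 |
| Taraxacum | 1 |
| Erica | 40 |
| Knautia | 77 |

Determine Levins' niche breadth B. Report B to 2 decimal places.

3.56

Proportions for Osmia bicornis (n=191): 32/191=0.1675, 41/191=0.2147, 1/191=0.0052, 40/191=0.2094, 77/191=0.4031
Σpᵢ² = 0.1675² + 0.2147² + 0.0052² + 0.2094² + 0.4031² = 0.028056 + 0.046096 + 0.000027 + 0.043848 + 0.162490 = 0.280517
B = 1 / 0.280517 = 3.5648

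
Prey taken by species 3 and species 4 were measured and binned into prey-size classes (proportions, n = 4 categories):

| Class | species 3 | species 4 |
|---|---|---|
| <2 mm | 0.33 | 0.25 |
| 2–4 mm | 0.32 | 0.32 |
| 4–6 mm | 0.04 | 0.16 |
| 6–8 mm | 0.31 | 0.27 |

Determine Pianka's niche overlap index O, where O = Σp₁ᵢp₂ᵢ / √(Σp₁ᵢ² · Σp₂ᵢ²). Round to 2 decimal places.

Σ p₁ᵢp₂ᵢ = 0.0825 + 0.1024 + 0.0064 + 0.0837 = 0.2750
Σp_1ᵢ² = 0.33² + 0.32² + 0.04² + 0.31² = 0.1089 + 0.1024 + 0.0016 + 0.0961 = 0.3090
Σp_2ᵢ² = 0.25² + 0.32² + 0.16² + 0.27² = 0.0625 + 0.1024 + 0.0256 + 0.0729 = 0.2634
O = 0.2750 / √(0.3090 × 0.2634) = 0.2750 / 0.28529 = 0.9639

0.96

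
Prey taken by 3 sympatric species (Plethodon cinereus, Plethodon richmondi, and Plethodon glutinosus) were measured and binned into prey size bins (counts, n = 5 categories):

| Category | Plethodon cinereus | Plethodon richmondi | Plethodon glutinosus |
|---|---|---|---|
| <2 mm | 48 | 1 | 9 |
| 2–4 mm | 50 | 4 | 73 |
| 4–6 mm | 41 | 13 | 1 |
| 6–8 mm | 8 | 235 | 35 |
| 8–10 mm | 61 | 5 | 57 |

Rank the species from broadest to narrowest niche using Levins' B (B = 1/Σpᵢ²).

Proportions for Plethodon cinereus (n=208): 48/208=0.2308, 50/208=0.2404, 41/208=0.1971, 8/208=0.0385, 61/208=0.2933
Proportions for Plethodon richmondi (n=258): 1/258=0.0039, 4/258=0.0155, 13/258=0.0504, 235/258=0.9109, 5/258=0.0194
Proportions for Plethodon glutinosus (n=175): 9/175=0.0514, 73/175=0.4171, 1/175=0.0057, 35/175=0.2000, 57/175=0.3257
Σp_cineᵢ² = 0.2308² + 0.2404² + 0.1971² + 0.0385² + 0.2933² = 0.053269 + 0.057792 + 0.038848 + 0.001482 + 0.086025 = 0.237416
B_cine = 1 / 0.237416 = 4.2120
Σp_richᵢ² = 0.0039² + 0.0155² + 0.0504² + 0.9109² + 0.0194² = 0.000015 + 0.000240 + 0.002540 + 0.829739 + 0.000376 = 0.832910
B_rich = 1 / 0.832910 = 1.2006
Σp_glutᵢ² = 0.0514² + 0.4171² + 0.0057² + 0.2000² + 0.3257² = 0.002642 + 0.173972 + 0.000032 + 0.040000 + 0.106080 = 0.322726
B_glut = 1 / 0.322726 = 3.0986
Ranking by B (broadest → narrowest): Plethodon cinereus (4.21) > Plethodon glutinosus (3.10) > Plethodon richmondi (1.20)

Plethodon cinereus > Plethodon glutinosus > Plethodon richmondi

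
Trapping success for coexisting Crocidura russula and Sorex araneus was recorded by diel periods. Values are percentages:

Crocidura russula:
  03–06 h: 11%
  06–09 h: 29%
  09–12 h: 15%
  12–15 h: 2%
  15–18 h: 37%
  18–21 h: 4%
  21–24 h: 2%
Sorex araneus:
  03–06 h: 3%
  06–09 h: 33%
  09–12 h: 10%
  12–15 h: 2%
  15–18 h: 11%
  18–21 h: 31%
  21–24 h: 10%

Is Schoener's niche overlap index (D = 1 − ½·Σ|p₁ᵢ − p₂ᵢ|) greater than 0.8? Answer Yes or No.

No

Convert percentages to proportions (divide by 100).
Σ|p₁ᵢ − p₂ᵢ| = 0.08 + 0.04 + 0.05 + 0.00 + 0.26 + 0.27 + 0.08 = 0.78
D = 1 − ½ × 0.78 = 1 − 0.390 = 0.6100
D = 0.6100 < 0.8 → No.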